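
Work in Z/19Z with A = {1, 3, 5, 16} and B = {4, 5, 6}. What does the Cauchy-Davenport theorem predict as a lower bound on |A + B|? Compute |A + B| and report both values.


Cauchy-Davenport: |A + B| ≥ min(p, |A| + |B| - 1) for A, B nonempty in Z/pZ.
|A| = 4, |B| = 3, p = 19.
CD lower bound = min(19, 4 + 3 - 1) = min(19, 6) = 6.
Compute A + B mod 19 directly:
a = 1: 1+4=5, 1+5=6, 1+6=7
a = 3: 3+4=7, 3+5=8, 3+6=9
a = 5: 5+4=9, 5+5=10, 5+6=11
a = 16: 16+4=1, 16+5=2, 16+6=3
A + B = {1, 2, 3, 5, 6, 7, 8, 9, 10, 11}, so |A + B| = 10.
Verify: 10 ≥ 6? Yes ✓.

CD lower bound = 6, actual |A + B| = 10.


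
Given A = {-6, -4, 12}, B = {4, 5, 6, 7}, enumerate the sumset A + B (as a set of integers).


A + B = {a + b : a ∈ A, b ∈ B}.
Enumerate all |A|·|B| = 3·4 = 12 pairs (a, b) and collect distinct sums.
a = -6: -6+4=-2, -6+5=-1, -6+6=0, -6+7=1
a = -4: -4+4=0, -4+5=1, -4+6=2, -4+7=3
a = 12: 12+4=16, 12+5=17, 12+6=18, 12+7=19
Collecting distinct sums: A + B = {-2, -1, 0, 1, 2, 3, 16, 17, 18, 19}
|A + B| = 10

A + B = {-2, -1, 0, 1, 2, 3, 16, 17, 18, 19}


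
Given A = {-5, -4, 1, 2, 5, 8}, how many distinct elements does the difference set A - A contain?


A - A = {a - a' : a, a' ∈ A}; |A| = 6.
Bounds: 2|A|-1 ≤ |A - A| ≤ |A|² - |A| + 1, i.e. 11 ≤ |A - A| ≤ 31.
Note: 0 ∈ A - A always (from a - a). The set is symmetric: if d ∈ A - A then -d ∈ A - A.
Enumerate nonzero differences d = a - a' with a > a' (then include -d):
Positive differences: {1, 3, 4, 5, 6, 7, 9, 10, 12, 13}
Full difference set: {0} ∪ (positive diffs) ∪ (negative diffs).
|A - A| = 1 + 2·10 = 21 (matches direct enumeration: 21).

|A - A| = 21


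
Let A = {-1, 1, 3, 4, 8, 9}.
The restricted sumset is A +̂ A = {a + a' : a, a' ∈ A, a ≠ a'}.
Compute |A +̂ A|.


Restricted sumset: A +̂ A = {a + a' : a ∈ A, a' ∈ A, a ≠ a'}.
Equivalently, take A + A and drop any sum 2a that is achievable ONLY as a + a for a ∈ A (i.e. sums representable only with equal summands).
Enumerate pairs (a, a') with a < a' (symmetric, so each unordered pair gives one sum; this covers all a ≠ a'):
  -1 + 1 = 0
  -1 + 3 = 2
  -1 + 4 = 3
  -1 + 8 = 7
  -1 + 9 = 8
  1 + 3 = 4
  1 + 4 = 5
  1 + 8 = 9
  1 + 9 = 10
  3 + 4 = 7
  3 + 8 = 11
  3 + 9 = 12
  4 + 8 = 12
  4 + 9 = 13
  8 + 9 = 17
Collected distinct sums: {0, 2, 3, 4, 5, 7, 8, 9, 10, 11, 12, 13, 17}
|A +̂ A| = 13
(Reference bound: |A +̂ A| ≥ 2|A| - 3 for |A| ≥ 2, with |A| = 6 giving ≥ 9.)

|A +̂ A| = 13


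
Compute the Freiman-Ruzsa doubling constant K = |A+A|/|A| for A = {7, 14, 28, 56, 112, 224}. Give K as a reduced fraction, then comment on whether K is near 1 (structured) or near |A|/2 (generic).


|A| = 6.
Compute A + A by enumerating all 36 pairs.
A + A = {14, 21, 28, 35, 42, 56, 63, 70, 84, 112, 119, 126, 140, 168, 224, 231, 238, 252, 280, 336, 448}, so |A + A| = 21.
K = |A + A| / |A| = 21/6 = 7/2 ≈ 3.5000.
Reference: AP of size 6 gives K = 11/6 ≈ 1.8333; a fully generic set of size 6 gives K ≈ 3.5000.

|A| = 6, |A + A| = 21, K = 21/6 = 7/2.


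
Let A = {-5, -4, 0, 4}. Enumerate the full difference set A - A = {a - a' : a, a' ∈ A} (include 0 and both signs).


A - A = {a - a' : a, a' ∈ A}.
Compute a - a' for each ordered pair (a, a'):
a = -5: -5--5=0, -5--4=-1, -5-0=-5, -5-4=-9
a = -4: -4--5=1, -4--4=0, -4-0=-4, -4-4=-8
a = 0: 0--5=5, 0--4=4, 0-0=0, 0-4=-4
a = 4: 4--5=9, 4--4=8, 4-0=4, 4-4=0
Collecting distinct values (and noting 0 appears from a-a):
A - A = {-9, -8, -5, -4, -1, 0, 1, 4, 5, 8, 9}
|A - A| = 11

A - A = {-9, -8, -5, -4, -1, 0, 1, 4, 5, 8, 9}


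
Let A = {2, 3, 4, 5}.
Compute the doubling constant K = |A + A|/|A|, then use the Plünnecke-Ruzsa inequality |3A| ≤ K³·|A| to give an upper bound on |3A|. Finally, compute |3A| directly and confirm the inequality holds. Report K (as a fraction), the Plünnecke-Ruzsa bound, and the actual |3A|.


|A| = 4.
Step 1: Compute A + A by enumerating all 16 pairs.
A + A = {4, 5, 6, 7, 8, 9, 10}, so |A + A| = 7.
Step 2: Doubling constant K = |A + A|/|A| = 7/4 = 7/4 ≈ 1.7500.
Step 3: Plünnecke-Ruzsa gives |3A| ≤ K³·|A| = (1.7500)³ · 4 ≈ 21.4375.
Step 4: Compute 3A = A + A + A directly by enumerating all triples (a,b,c) ∈ A³; |3A| = 10.
Step 5: Check 10 ≤ 21.4375? Yes ✓.

K = 7/4, Plünnecke-Ruzsa bound K³|A| ≈ 21.4375, |3A| = 10, inequality holds.


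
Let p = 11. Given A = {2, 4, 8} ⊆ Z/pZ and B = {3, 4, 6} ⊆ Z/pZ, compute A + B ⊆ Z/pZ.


Work in Z/11Z: reduce every sum a + b modulo 11.
Enumerate all 9 pairs:
a = 2: 2+3=5, 2+4=6, 2+6=8
a = 4: 4+3=7, 4+4=8, 4+6=10
a = 8: 8+3=0, 8+4=1, 8+6=3
Distinct residues collected: {0, 1, 3, 5, 6, 7, 8, 10}
|A + B| = 8 (out of 11 total residues).

A + B = {0, 1, 3, 5, 6, 7, 8, 10}


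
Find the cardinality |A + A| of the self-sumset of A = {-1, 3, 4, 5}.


A + A = {a + a' : a, a' ∈ A}; |A| = 4.
General bounds: 2|A| - 1 ≤ |A + A| ≤ |A|(|A|+1)/2, i.e. 7 ≤ |A + A| ≤ 10.
Lower bound 2|A|-1 is attained iff A is an arithmetic progression.
Enumerate sums a + a' for a ≤ a' (symmetric, so this suffices):
a = -1: -1+-1=-2, -1+3=2, -1+4=3, -1+5=4
a = 3: 3+3=6, 3+4=7, 3+5=8
a = 4: 4+4=8, 4+5=9
a = 5: 5+5=10
Distinct sums: {-2, 2, 3, 4, 6, 7, 8, 9, 10}
|A + A| = 9

|A + A| = 9


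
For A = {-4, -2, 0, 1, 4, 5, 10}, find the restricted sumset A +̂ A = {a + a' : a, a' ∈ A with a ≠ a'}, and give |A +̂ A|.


Restricted sumset: A +̂ A = {a + a' : a ∈ A, a' ∈ A, a ≠ a'}.
Equivalently, take A + A and drop any sum 2a that is achievable ONLY as a + a for a ∈ A (i.e. sums representable only with equal summands).
Enumerate pairs (a, a') with a < a' (symmetric, so each unordered pair gives one sum; this covers all a ≠ a'):
  -4 + -2 = -6
  -4 + 0 = -4
  -4 + 1 = -3
  -4 + 4 = 0
  -4 + 5 = 1
  -4 + 10 = 6
  -2 + 0 = -2
  -2 + 1 = -1
  -2 + 4 = 2
  -2 + 5 = 3
  -2 + 10 = 8
  0 + 1 = 1
  0 + 4 = 4
  0 + 5 = 5
  0 + 10 = 10
  1 + 4 = 5
  1 + 5 = 6
  1 + 10 = 11
  4 + 5 = 9
  4 + 10 = 14
  5 + 10 = 15
Collected distinct sums: {-6, -4, -3, -2, -1, 0, 1, 2, 3, 4, 5, 6, 8, 9, 10, 11, 14, 15}
|A +̂ A| = 18
(Reference bound: |A +̂ A| ≥ 2|A| - 3 for |A| ≥ 2, with |A| = 7 giving ≥ 11.)

|A +̂ A| = 18


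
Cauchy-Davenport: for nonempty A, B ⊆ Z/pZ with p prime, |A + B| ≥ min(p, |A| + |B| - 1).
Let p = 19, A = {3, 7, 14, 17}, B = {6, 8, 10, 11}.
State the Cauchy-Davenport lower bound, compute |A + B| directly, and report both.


Cauchy-Davenport: |A + B| ≥ min(p, |A| + |B| - 1) for A, B nonempty in Z/pZ.
|A| = 4, |B| = 4, p = 19.
CD lower bound = min(19, 4 + 4 - 1) = min(19, 7) = 7.
Compute A + B mod 19 directly:
a = 3: 3+6=9, 3+8=11, 3+10=13, 3+11=14
a = 7: 7+6=13, 7+8=15, 7+10=17, 7+11=18
a = 14: 14+6=1, 14+8=3, 14+10=5, 14+11=6
a = 17: 17+6=4, 17+8=6, 17+10=8, 17+11=9
A + B = {1, 3, 4, 5, 6, 8, 9, 11, 13, 14, 15, 17, 18}, so |A + B| = 13.
Verify: 13 ≥ 7? Yes ✓.

CD lower bound = 7, actual |A + B| = 13.


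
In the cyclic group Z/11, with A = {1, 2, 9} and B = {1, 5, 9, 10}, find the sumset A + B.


Work in Z/11Z: reduce every sum a + b modulo 11.
Enumerate all 12 pairs:
a = 1: 1+1=2, 1+5=6, 1+9=10, 1+10=0
a = 2: 2+1=3, 2+5=7, 2+9=0, 2+10=1
a = 9: 9+1=10, 9+5=3, 9+9=7, 9+10=8
Distinct residues collected: {0, 1, 2, 3, 6, 7, 8, 10}
|A + B| = 8 (out of 11 total residues).

A + B = {0, 1, 2, 3, 6, 7, 8, 10}


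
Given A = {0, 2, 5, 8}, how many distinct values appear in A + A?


A + A = {a + a' : a, a' ∈ A}; |A| = 4.
General bounds: 2|A| - 1 ≤ |A + A| ≤ |A|(|A|+1)/2, i.e. 7 ≤ |A + A| ≤ 10.
Lower bound 2|A|-1 is attained iff A is an arithmetic progression.
Enumerate sums a + a' for a ≤ a' (symmetric, so this suffices):
a = 0: 0+0=0, 0+2=2, 0+5=5, 0+8=8
a = 2: 2+2=4, 2+5=7, 2+8=10
a = 5: 5+5=10, 5+8=13
a = 8: 8+8=16
Distinct sums: {0, 2, 4, 5, 7, 8, 10, 13, 16}
|A + A| = 9

|A + A| = 9


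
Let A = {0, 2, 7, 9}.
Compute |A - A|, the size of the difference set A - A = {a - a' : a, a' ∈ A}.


A - A = {a - a' : a, a' ∈ A}; |A| = 4.
Bounds: 2|A|-1 ≤ |A - A| ≤ |A|² - |A| + 1, i.e. 7 ≤ |A - A| ≤ 13.
Note: 0 ∈ A - A always (from a - a). The set is symmetric: if d ∈ A - A then -d ∈ A - A.
Enumerate nonzero differences d = a - a' with a > a' (then include -d):
Positive differences: {2, 5, 7, 9}
Full difference set: {0} ∪ (positive diffs) ∪ (negative diffs).
|A - A| = 1 + 2·4 = 9 (matches direct enumeration: 9).

|A - A| = 9


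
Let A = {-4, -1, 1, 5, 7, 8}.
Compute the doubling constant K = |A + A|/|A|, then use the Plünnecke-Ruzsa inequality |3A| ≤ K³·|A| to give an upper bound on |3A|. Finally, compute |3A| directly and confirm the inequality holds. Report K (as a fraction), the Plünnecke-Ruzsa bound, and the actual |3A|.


|A| = 6.
Step 1: Compute A + A by enumerating all 36 pairs.
A + A = {-8, -5, -3, -2, 0, 1, 2, 3, 4, 6, 7, 8, 9, 10, 12, 13, 14, 15, 16}, so |A + A| = 19.
Step 2: Doubling constant K = |A + A|/|A| = 19/6 = 19/6 ≈ 3.1667.
Step 3: Plünnecke-Ruzsa gives |3A| ≤ K³·|A| = (3.1667)³ · 6 ≈ 190.5278.
Step 4: Compute 3A = A + A + A directly by enumerating all triples (a,b,c) ∈ A³; |3A| = 33.
Step 5: Check 33 ≤ 190.5278? Yes ✓.

K = 19/6, Plünnecke-Ruzsa bound K³|A| ≈ 190.5278, |3A| = 33, inequality holds.


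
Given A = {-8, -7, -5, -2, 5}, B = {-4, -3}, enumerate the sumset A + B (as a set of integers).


A + B = {a + b : a ∈ A, b ∈ B}.
Enumerate all |A|·|B| = 5·2 = 10 pairs (a, b) and collect distinct sums.
a = -8: -8+-4=-12, -8+-3=-11
a = -7: -7+-4=-11, -7+-3=-10
a = -5: -5+-4=-9, -5+-3=-8
a = -2: -2+-4=-6, -2+-3=-5
a = 5: 5+-4=1, 5+-3=2
Collecting distinct sums: A + B = {-12, -11, -10, -9, -8, -6, -5, 1, 2}
|A + B| = 9

A + B = {-12, -11, -10, -9, -8, -6, -5, 1, 2}


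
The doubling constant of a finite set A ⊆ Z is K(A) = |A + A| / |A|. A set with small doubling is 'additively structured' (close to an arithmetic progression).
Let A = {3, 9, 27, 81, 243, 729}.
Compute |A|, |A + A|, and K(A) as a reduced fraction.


|A| = 6.
Compute A + A by enumerating all 36 pairs.
A + A = {6, 12, 18, 30, 36, 54, 84, 90, 108, 162, 246, 252, 270, 324, 486, 732, 738, 756, 810, 972, 1458}, so |A + A| = 21.
K = |A + A| / |A| = 21/6 = 7/2 ≈ 3.5000.
Reference: AP of size 6 gives K = 11/6 ≈ 1.8333; a fully generic set of size 6 gives K ≈ 3.5000.

|A| = 6, |A + A| = 21, K = 21/6 = 7/2.


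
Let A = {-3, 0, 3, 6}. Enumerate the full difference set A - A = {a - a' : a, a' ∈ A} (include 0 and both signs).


A - A = {a - a' : a, a' ∈ A}.
Compute a - a' for each ordered pair (a, a'):
a = -3: -3--3=0, -3-0=-3, -3-3=-6, -3-6=-9
a = 0: 0--3=3, 0-0=0, 0-3=-3, 0-6=-6
a = 3: 3--3=6, 3-0=3, 3-3=0, 3-6=-3
a = 6: 6--3=9, 6-0=6, 6-3=3, 6-6=0
Collecting distinct values (and noting 0 appears from a-a):
A - A = {-9, -6, -3, 0, 3, 6, 9}
|A - A| = 7

A - A = {-9, -6, -3, 0, 3, 6, 9}


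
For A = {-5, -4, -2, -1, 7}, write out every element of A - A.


A - A = {a - a' : a, a' ∈ A}.
Compute a - a' for each ordered pair (a, a'):
a = -5: -5--5=0, -5--4=-1, -5--2=-3, -5--1=-4, -5-7=-12
a = -4: -4--5=1, -4--4=0, -4--2=-2, -4--1=-3, -4-7=-11
a = -2: -2--5=3, -2--4=2, -2--2=0, -2--1=-1, -2-7=-9
a = -1: -1--5=4, -1--4=3, -1--2=1, -1--1=0, -1-7=-8
a = 7: 7--5=12, 7--4=11, 7--2=9, 7--1=8, 7-7=0
Collecting distinct values (and noting 0 appears from a-a):
A - A = {-12, -11, -9, -8, -4, -3, -2, -1, 0, 1, 2, 3, 4, 8, 9, 11, 12}
|A - A| = 17

A - A = {-12, -11, -9, -8, -4, -3, -2, -1, 0, 1, 2, 3, 4, 8, 9, 11, 12}


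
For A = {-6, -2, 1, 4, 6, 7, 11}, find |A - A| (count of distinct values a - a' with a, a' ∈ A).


A - A = {a - a' : a, a' ∈ A}; |A| = 7.
Bounds: 2|A|-1 ≤ |A - A| ≤ |A|² - |A| + 1, i.e. 13 ≤ |A - A| ≤ 43.
Note: 0 ∈ A - A always (from a - a). The set is symmetric: if d ∈ A - A then -d ∈ A - A.
Enumerate nonzero differences d = a - a' with a > a' (then include -d):
Positive differences: {1, 2, 3, 4, 5, 6, 7, 8, 9, 10, 12, 13, 17}
Full difference set: {0} ∪ (positive diffs) ∪ (negative diffs).
|A - A| = 1 + 2·13 = 27 (matches direct enumeration: 27).

|A - A| = 27


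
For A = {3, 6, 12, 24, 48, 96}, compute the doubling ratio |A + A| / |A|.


|A| = 6.
Compute A + A by enumerating all 36 pairs.
A + A = {6, 9, 12, 15, 18, 24, 27, 30, 36, 48, 51, 54, 60, 72, 96, 99, 102, 108, 120, 144, 192}, so |A + A| = 21.
K = |A + A| / |A| = 21/6 = 7/2 ≈ 3.5000.
Reference: AP of size 6 gives K = 11/6 ≈ 1.8333; a fully generic set of size 6 gives K ≈ 3.5000.

|A| = 6, |A + A| = 21, K = 21/6 = 7/2.


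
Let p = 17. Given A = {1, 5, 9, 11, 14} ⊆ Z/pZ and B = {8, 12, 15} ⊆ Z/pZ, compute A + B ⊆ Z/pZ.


Work in Z/17Z: reduce every sum a + b modulo 17.
Enumerate all 15 pairs:
a = 1: 1+8=9, 1+12=13, 1+15=16
a = 5: 5+8=13, 5+12=0, 5+15=3
a = 9: 9+8=0, 9+12=4, 9+15=7
a = 11: 11+8=2, 11+12=6, 11+15=9
a = 14: 14+8=5, 14+12=9, 14+15=12
Distinct residues collected: {0, 2, 3, 4, 5, 6, 7, 9, 12, 13, 16}
|A + B| = 11 (out of 17 total residues).

A + B = {0, 2, 3, 4, 5, 6, 7, 9, 12, 13, 16}


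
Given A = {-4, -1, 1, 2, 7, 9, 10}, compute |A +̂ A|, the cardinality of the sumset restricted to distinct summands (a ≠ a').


Restricted sumset: A +̂ A = {a + a' : a ∈ A, a' ∈ A, a ≠ a'}.
Equivalently, take A + A and drop any sum 2a that is achievable ONLY as a + a for a ∈ A (i.e. sums representable only with equal summands).
Enumerate pairs (a, a') with a < a' (symmetric, so each unordered pair gives one sum; this covers all a ≠ a'):
  -4 + -1 = -5
  -4 + 1 = -3
  -4 + 2 = -2
  -4 + 7 = 3
  -4 + 9 = 5
  -4 + 10 = 6
  -1 + 1 = 0
  -1 + 2 = 1
  -1 + 7 = 6
  -1 + 9 = 8
  -1 + 10 = 9
  1 + 2 = 3
  1 + 7 = 8
  1 + 9 = 10
  1 + 10 = 11
  2 + 7 = 9
  2 + 9 = 11
  2 + 10 = 12
  7 + 9 = 16
  7 + 10 = 17
  9 + 10 = 19
Collected distinct sums: {-5, -3, -2, 0, 1, 3, 5, 6, 8, 9, 10, 11, 12, 16, 17, 19}
|A +̂ A| = 16
(Reference bound: |A +̂ A| ≥ 2|A| - 3 for |A| ≥ 2, with |A| = 7 giving ≥ 11.)

|A +̂ A| = 16


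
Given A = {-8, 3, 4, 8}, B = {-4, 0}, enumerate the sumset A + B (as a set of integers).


A + B = {a + b : a ∈ A, b ∈ B}.
Enumerate all |A|·|B| = 4·2 = 8 pairs (a, b) and collect distinct sums.
a = -8: -8+-4=-12, -8+0=-8
a = 3: 3+-4=-1, 3+0=3
a = 4: 4+-4=0, 4+0=4
a = 8: 8+-4=4, 8+0=8
Collecting distinct sums: A + B = {-12, -8, -1, 0, 3, 4, 8}
|A + B| = 7

A + B = {-12, -8, -1, 0, 3, 4, 8}


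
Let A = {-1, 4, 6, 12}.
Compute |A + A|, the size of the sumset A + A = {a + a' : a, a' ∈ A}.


A + A = {a + a' : a, a' ∈ A}; |A| = 4.
General bounds: 2|A| - 1 ≤ |A + A| ≤ |A|(|A|+1)/2, i.e. 7 ≤ |A + A| ≤ 10.
Lower bound 2|A|-1 is attained iff A is an arithmetic progression.
Enumerate sums a + a' for a ≤ a' (symmetric, so this suffices):
a = -1: -1+-1=-2, -1+4=3, -1+6=5, -1+12=11
a = 4: 4+4=8, 4+6=10, 4+12=16
a = 6: 6+6=12, 6+12=18
a = 12: 12+12=24
Distinct sums: {-2, 3, 5, 8, 10, 11, 12, 16, 18, 24}
|A + A| = 10

|A + A| = 10


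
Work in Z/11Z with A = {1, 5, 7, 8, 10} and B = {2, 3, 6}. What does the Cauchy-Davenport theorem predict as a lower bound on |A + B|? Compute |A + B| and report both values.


Cauchy-Davenport: |A + B| ≥ min(p, |A| + |B| - 1) for A, B nonempty in Z/pZ.
|A| = 5, |B| = 3, p = 11.
CD lower bound = min(11, 5 + 3 - 1) = min(11, 7) = 7.
Compute A + B mod 11 directly:
a = 1: 1+2=3, 1+3=4, 1+6=7
a = 5: 5+2=7, 5+3=8, 5+6=0
a = 7: 7+2=9, 7+3=10, 7+6=2
a = 8: 8+2=10, 8+3=0, 8+6=3
a = 10: 10+2=1, 10+3=2, 10+6=5
A + B = {0, 1, 2, 3, 4, 5, 7, 8, 9, 10}, so |A + B| = 10.
Verify: 10 ≥ 7? Yes ✓.

CD lower bound = 7, actual |A + B| = 10.


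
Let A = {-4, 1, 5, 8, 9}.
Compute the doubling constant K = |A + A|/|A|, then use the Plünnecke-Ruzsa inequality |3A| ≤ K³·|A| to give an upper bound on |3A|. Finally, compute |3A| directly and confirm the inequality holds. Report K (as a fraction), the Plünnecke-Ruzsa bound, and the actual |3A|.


|A| = 5.
Step 1: Compute A + A by enumerating all 25 pairs.
A + A = {-8, -3, 1, 2, 4, 5, 6, 9, 10, 13, 14, 16, 17, 18}, so |A + A| = 14.
Step 2: Doubling constant K = |A + A|/|A| = 14/5 = 14/5 ≈ 2.8000.
Step 3: Plünnecke-Ruzsa gives |3A| ≤ K³·|A| = (2.8000)³ · 5 ≈ 109.7600.
Step 4: Compute 3A = A + A + A directly by enumerating all triples (a,b,c) ∈ A³; |3A| = 28.
Step 5: Check 28 ≤ 109.7600? Yes ✓.

K = 14/5, Plünnecke-Ruzsa bound K³|A| ≈ 109.7600, |3A| = 28, inequality holds.


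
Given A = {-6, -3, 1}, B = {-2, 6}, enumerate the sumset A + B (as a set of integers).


A + B = {a + b : a ∈ A, b ∈ B}.
Enumerate all |A|·|B| = 3·2 = 6 pairs (a, b) and collect distinct sums.
a = -6: -6+-2=-8, -6+6=0
a = -3: -3+-2=-5, -3+6=3
a = 1: 1+-2=-1, 1+6=7
Collecting distinct sums: A + B = {-8, -5, -1, 0, 3, 7}
|A + B| = 6

A + B = {-8, -5, -1, 0, 3, 7}


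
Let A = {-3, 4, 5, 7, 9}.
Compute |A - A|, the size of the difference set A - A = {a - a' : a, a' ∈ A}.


A - A = {a - a' : a, a' ∈ A}; |A| = 5.
Bounds: 2|A|-1 ≤ |A - A| ≤ |A|² - |A| + 1, i.e. 9 ≤ |A - A| ≤ 21.
Note: 0 ∈ A - A always (from a - a). The set is symmetric: if d ∈ A - A then -d ∈ A - A.
Enumerate nonzero differences d = a - a' with a > a' (then include -d):
Positive differences: {1, 2, 3, 4, 5, 7, 8, 10, 12}
Full difference set: {0} ∪ (positive diffs) ∪ (negative diffs).
|A - A| = 1 + 2·9 = 19 (matches direct enumeration: 19).

|A - A| = 19


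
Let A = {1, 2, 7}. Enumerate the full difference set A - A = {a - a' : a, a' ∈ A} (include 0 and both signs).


A - A = {a - a' : a, a' ∈ A}.
Compute a - a' for each ordered pair (a, a'):
a = 1: 1-1=0, 1-2=-1, 1-7=-6
a = 2: 2-1=1, 2-2=0, 2-7=-5
a = 7: 7-1=6, 7-2=5, 7-7=0
Collecting distinct values (and noting 0 appears from a-a):
A - A = {-6, -5, -1, 0, 1, 5, 6}
|A - A| = 7

A - A = {-6, -5, -1, 0, 1, 5, 6}


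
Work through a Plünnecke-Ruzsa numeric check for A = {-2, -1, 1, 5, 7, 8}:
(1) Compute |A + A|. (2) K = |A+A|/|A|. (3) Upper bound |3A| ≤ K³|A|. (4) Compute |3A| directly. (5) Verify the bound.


|A| = 6.
Step 1: Compute A + A by enumerating all 36 pairs.
A + A = {-4, -3, -2, -1, 0, 2, 3, 4, 5, 6, 7, 8, 9, 10, 12, 13, 14, 15, 16}, so |A + A| = 19.
Step 2: Doubling constant K = |A + A|/|A| = 19/6 = 19/6 ≈ 3.1667.
Step 3: Plünnecke-Ruzsa gives |3A| ≤ K³·|A| = (3.1667)³ · 6 ≈ 190.5278.
Step 4: Compute 3A = A + A + A directly by enumerating all triples (a,b,c) ∈ A³; |3A| = 31.
Step 5: Check 31 ≤ 190.5278? Yes ✓.

K = 19/6, Plünnecke-Ruzsa bound K³|A| ≈ 190.5278, |3A| = 31, inequality holds.


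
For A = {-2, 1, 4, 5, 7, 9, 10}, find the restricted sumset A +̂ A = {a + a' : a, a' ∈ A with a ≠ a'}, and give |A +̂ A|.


Restricted sumset: A +̂ A = {a + a' : a ∈ A, a' ∈ A, a ≠ a'}.
Equivalently, take A + A and drop any sum 2a that is achievable ONLY as a + a for a ∈ A (i.e. sums representable only with equal summands).
Enumerate pairs (a, a') with a < a' (symmetric, so each unordered pair gives one sum; this covers all a ≠ a'):
  -2 + 1 = -1
  -2 + 4 = 2
  -2 + 5 = 3
  -2 + 7 = 5
  -2 + 9 = 7
  -2 + 10 = 8
  1 + 4 = 5
  1 + 5 = 6
  1 + 7 = 8
  1 + 9 = 10
  1 + 10 = 11
  4 + 5 = 9
  4 + 7 = 11
  4 + 9 = 13
  4 + 10 = 14
  5 + 7 = 12
  5 + 9 = 14
  5 + 10 = 15
  7 + 9 = 16
  7 + 10 = 17
  9 + 10 = 19
Collected distinct sums: {-1, 2, 3, 5, 6, 7, 8, 9, 10, 11, 12, 13, 14, 15, 16, 17, 19}
|A +̂ A| = 17
(Reference bound: |A +̂ A| ≥ 2|A| - 3 for |A| ≥ 2, with |A| = 7 giving ≥ 11.)

|A +̂ A| = 17


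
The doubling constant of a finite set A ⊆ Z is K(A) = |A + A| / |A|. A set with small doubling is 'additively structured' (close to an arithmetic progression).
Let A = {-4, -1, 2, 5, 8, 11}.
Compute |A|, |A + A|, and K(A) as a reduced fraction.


|A| = 6.
Compute A + A by enumerating all 36 pairs.
A + A = {-8, -5, -2, 1, 4, 7, 10, 13, 16, 19, 22}, so |A + A| = 11.
K = |A + A| / |A| = 11/6 (already in lowest terms) ≈ 1.8333.
Reference: AP of size 6 gives K = 11/6 ≈ 1.8333; a fully generic set of size 6 gives K ≈ 3.5000.

|A| = 6, |A + A| = 11, K = 11/6.


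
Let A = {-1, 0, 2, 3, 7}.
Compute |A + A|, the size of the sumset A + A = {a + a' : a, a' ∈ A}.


A + A = {a + a' : a, a' ∈ A}; |A| = 5.
General bounds: 2|A| - 1 ≤ |A + A| ≤ |A|(|A|+1)/2, i.e. 9 ≤ |A + A| ≤ 15.
Lower bound 2|A|-1 is attained iff A is an arithmetic progression.
Enumerate sums a + a' for a ≤ a' (symmetric, so this suffices):
a = -1: -1+-1=-2, -1+0=-1, -1+2=1, -1+3=2, -1+7=6
a = 0: 0+0=0, 0+2=2, 0+3=3, 0+7=7
a = 2: 2+2=4, 2+3=5, 2+7=9
a = 3: 3+3=6, 3+7=10
a = 7: 7+7=14
Distinct sums: {-2, -1, 0, 1, 2, 3, 4, 5, 6, 7, 9, 10, 14}
|A + A| = 13

|A + A| = 13


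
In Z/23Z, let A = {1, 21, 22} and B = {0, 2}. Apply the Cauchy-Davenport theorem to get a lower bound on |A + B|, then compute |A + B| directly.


Cauchy-Davenport: |A + B| ≥ min(p, |A| + |B| - 1) for A, B nonempty in Z/pZ.
|A| = 3, |B| = 2, p = 23.
CD lower bound = min(23, 3 + 2 - 1) = min(23, 4) = 4.
Compute A + B mod 23 directly:
a = 1: 1+0=1, 1+2=3
a = 21: 21+0=21, 21+2=0
a = 22: 22+0=22, 22+2=1
A + B = {0, 1, 3, 21, 22}, so |A + B| = 5.
Verify: 5 ≥ 4? Yes ✓.

CD lower bound = 4, actual |A + B| = 5.


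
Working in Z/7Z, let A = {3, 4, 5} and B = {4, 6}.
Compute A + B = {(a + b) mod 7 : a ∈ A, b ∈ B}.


Work in Z/7Z: reduce every sum a + b modulo 7.
Enumerate all 6 pairs:
a = 3: 3+4=0, 3+6=2
a = 4: 4+4=1, 4+6=3
a = 5: 5+4=2, 5+6=4
Distinct residues collected: {0, 1, 2, 3, 4}
|A + B| = 5 (out of 7 total residues).

A + B = {0, 1, 2, 3, 4}


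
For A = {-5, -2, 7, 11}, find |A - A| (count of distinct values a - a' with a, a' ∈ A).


A - A = {a - a' : a, a' ∈ A}; |A| = 4.
Bounds: 2|A|-1 ≤ |A - A| ≤ |A|² - |A| + 1, i.e. 7 ≤ |A - A| ≤ 13.
Note: 0 ∈ A - A always (from a - a). The set is symmetric: if d ∈ A - A then -d ∈ A - A.
Enumerate nonzero differences d = a - a' with a > a' (then include -d):
Positive differences: {3, 4, 9, 12, 13, 16}
Full difference set: {0} ∪ (positive diffs) ∪ (negative diffs).
|A - A| = 1 + 2·6 = 13 (matches direct enumeration: 13).

|A - A| = 13


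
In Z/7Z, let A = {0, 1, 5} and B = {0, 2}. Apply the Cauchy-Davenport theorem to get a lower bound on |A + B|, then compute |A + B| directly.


Cauchy-Davenport: |A + B| ≥ min(p, |A| + |B| - 1) for A, B nonempty in Z/pZ.
|A| = 3, |B| = 2, p = 7.
CD lower bound = min(7, 3 + 2 - 1) = min(7, 4) = 4.
Compute A + B mod 7 directly:
a = 0: 0+0=0, 0+2=2
a = 1: 1+0=1, 1+2=3
a = 5: 5+0=5, 5+2=0
A + B = {0, 1, 2, 3, 5}, so |A + B| = 5.
Verify: 5 ≥ 4? Yes ✓.

CD lower bound = 4, actual |A + B| = 5.


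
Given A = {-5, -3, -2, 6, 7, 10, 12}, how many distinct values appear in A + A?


A + A = {a + a' : a, a' ∈ A}; |A| = 7.
General bounds: 2|A| - 1 ≤ |A + A| ≤ |A|(|A|+1)/2, i.e. 13 ≤ |A + A| ≤ 28.
Lower bound 2|A|-1 is attained iff A is an arithmetic progression.
Enumerate sums a + a' for a ≤ a' (symmetric, so this suffices):
a = -5: -5+-5=-10, -5+-3=-8, -5+-2=-7, -5+6=1, -5+7=2, -5+10=5, -5+12=7
a = -3: -3+-3=-6, -3+-2=-5, -3+6=3, -3+7=4, -3+10=7, -3+12=9
a = -2: -2+-2=-4, -2+6=4, -2+7=5, -2+10=8, -2+12=10
a = 6: 6+6=12, 6+7=13, 6+10=16, 6+12=18
a = 7: 7+7=14, 7+10=17, 7+12=19
a = 10: 10+10=20, 10+12=22
a = 12: 12+12=24
Distinct sums: {-10, -8, -7, -6, -5, -4, 1, 2, 3, 4, 5, 7, 8, 9, 10, 12, 13, 14, 16, 17, 18, 19, 20, 22, 24}
|A + A| = 25

|A + A| = 25


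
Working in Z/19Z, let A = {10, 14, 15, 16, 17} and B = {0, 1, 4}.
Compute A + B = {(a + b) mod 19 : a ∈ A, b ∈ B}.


Work in Z/19Z: reduce every sum a + b modulo 19.
Enumerate all 15 pairs:
a = 10: 10+0=10, 10+1=11, 10+4=14
a = 14: 14+0=14, 14+1=15, 14+4=18
a = 15: 15+0=15, 15+1=16, 15+4=0
a = 16: 16+0=16, 16+1=17, 16+4=1
a = 17: 17+0=17, 17+1=18, 17+4=2
Distinct residues collected: {0, 1, 2, 10, 11, 14, 15, 16, 17, 18}
|A + B| = 10 (out of 19 total residues).

A + B = {0, 1, 2, 10, 11, 14, 15, 16, 17, 18}


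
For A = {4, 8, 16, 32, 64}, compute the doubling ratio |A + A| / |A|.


|A| = 5.
Compute A + A by enumerating all 25 pairs.
A + A = {8, 12, 16, 20, 24, 32, 36, 40, 48, 64, 68, 72, 80, 96, 128}, so |A + A| = 15.
K = |A + A| / |A| = 15/5 = 3/1 ≈ 3.0000.
Reference: AP of size 5 gives K = 9/5 ≈ 1.8000; a fully generic set of size 5 gives K ≈ 3.0000.

|A| = 5, |A + A| = 15, K = 15/5 = 3/1.


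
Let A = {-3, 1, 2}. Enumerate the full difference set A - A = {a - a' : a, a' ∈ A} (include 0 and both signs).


A - A = {a - a' : a, a' ∈ A}.
Compute a - a' for each ordered pair (a, a'):
a = -3: -3--3=0, -3-1=-4, -3-2=-5
a = 1: 1--3=4, 1-1=0, 1-2=-1
a = 2: 2--3=5, 2-1=1, 2-2=0
Collecting distinct values (and noting 0 appears from a-a):
A - A = {-5, -4, -1, 0, 1, 4, 5}
|A - A| = 7

A - A = {-5, -4, -1, 0, 1, 4, 5}


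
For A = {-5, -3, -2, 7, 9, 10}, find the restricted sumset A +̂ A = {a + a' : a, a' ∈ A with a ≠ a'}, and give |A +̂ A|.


Restricted sumset: A +̂ A = {a + a' : a ∈ A, a' ∈ A, a ≠ a'}.
Equivalently, take A + A and drop any sum 2a that is achievable ONLY as a + a for a ∈ A (i.e. sums representable only with equal summands).
Enumerate pairs (a, a') with a < a' (symmetric, so each unordered pair gives one sum; this covers all a ≠ a'):
  -5 + -3 = -8
  -5 + -2 = -7
  -5 + 7 = 2
  -5 + 9 = 4
  -5 + 10 = 5
  -3 + -2 = -5
  -3 + 7 = 4
  -3 + 9 = 6
  -3 + 10 = 7
  -2 + 7 = 5
  -2 + 9 = 7
  -2 + 10 = 8
  7 + 9 = 16
  7 + 10 = 17
  9 + 10 = 19
Collected distinct sums: {-8, -7, -5, 2, 4, 5, 6, 7, 8, 16, 17, 19}
|A +̂ A| = 12
(Reference bound: |A +̂ A| ≥ 2|A| - 3 for |A| ≥ 2, with |A| = 6 giving ≥ 9.)

|A +̂ A| = 12


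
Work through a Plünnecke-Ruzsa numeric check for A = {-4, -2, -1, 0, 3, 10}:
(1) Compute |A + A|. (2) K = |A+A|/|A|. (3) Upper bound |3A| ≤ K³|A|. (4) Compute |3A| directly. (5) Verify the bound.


|A| = 6.
Step 1: Compute A + A by enumerating all 36 pairs.
A + A = {-8, -6, -5, -4, -3, -2, -1, 0, 1, 2, 3, 6, 8, 9, 10, 13, 20}, so |A + A| = 17.
Step 2: Doubling constant K = |A + A|/|A| = 17/6 = 17/6 ≈ 2.8333.
Step 3: Plünnecke-Ruzsa gives |3A| ≤ K³·|A| = (2.8333)³ · 6 ≈ 136.4722.
Step 4: Compute 3A = A + A + A directly by enumerating all triples (a,b,c) ∈ A³; |3A| = 31.
Step 5: Check 31 ≤ 136.4722? Yes ✓.

K = 17/6, Plünnecke-Ruzsa bound K³|A| ≈ 136.4722, |3A| = 31, inequality holds.


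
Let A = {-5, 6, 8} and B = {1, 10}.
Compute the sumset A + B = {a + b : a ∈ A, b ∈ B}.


A + B = {a + b : a ∈ A, b ∈ B}.
Enumerate all |A|·|B| = 3·2 = 6 pairs (a, b) and collect distinct sums.
a = -5: -5+1=-4, -5+10=5
a = 6: 6+1=7, 6+10=16
a = 8: 8+1=9, 8+10=18
Collecting distinct sums: A + B = {-4, 5, 7, 9, 16, 18}
|A + B| = 6

A + B = {-4, 5, 7, 9, 16, 18}


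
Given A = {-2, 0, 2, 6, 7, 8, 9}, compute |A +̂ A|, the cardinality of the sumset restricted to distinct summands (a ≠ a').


Restricted sumset: A +̂ A = {a + a' : a ∈ A, a' ∈ A, a ≠ a'}.
Equivalently, take A + A and drop any sum 2a that is achievable ONLY as a + a for a ∈ A (i.e. sums representable only with equal summands).
Enumerate pairs (a, a') with a < a' (symmetric, so each unordered pair gives one sum; this covers all a ≠ a'):
  -2 + 0 = -2
  -2 + 2 = 0
  -2 + 6 = 4
  -2 + 7 = 5
  -2 + 8 = 6
  -2 + 9 = 7
  0 + 2 = 2
  0 + 6 = 6
  0 + 7 = 7
  0 + 8 = 8
  0 + 9 = 9
  2 + 6 = 8
  2 + 7 = 9
  2 + 8 = 10
  2 + 9 = 11
  6 + 7 = 13
  6 + 8 = 14
  6 + 9 = 15
  7 + 8 = 15
  7 + 9 = 16
  8 + 9 = 17
Collected distinct sums: {-2, 0, 2, 4, 5, 6, 7, 8, 9, 10, 11, 13, 14, 15, 16, 17}
|A +̂ A| = 16
(Reference bound: |A +̂ A| ≥ 2|A| - 3 for |A| ≥ 2, with |A| = 7 giving ≥ 11.)

|A +̂ A| = 16


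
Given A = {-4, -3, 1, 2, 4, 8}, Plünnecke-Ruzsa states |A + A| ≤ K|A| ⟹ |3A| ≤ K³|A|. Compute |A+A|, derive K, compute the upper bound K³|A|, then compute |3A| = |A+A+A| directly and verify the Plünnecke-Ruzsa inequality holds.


|A| = 6.
Step 1: Compute A + A by enumerating all 36 pairs.
A + A = {-8, -7, -6, -3, -2, -1, 0, 1, 2, 3, 4, 5, 6, 8, 9, 10, 12, 16}, so |A + A| = 18.
Step 2: Doubling constant K = |A + A|/|A| = 18/6 = 18/6 ≈ 3.0000.
Step 3: Plünnecke-Ruzsa gives |3A| ≤ K³·|A| = (3.0000)³ · 6 ≈ 162.0000.
Step 4: Compute 3A = A + A + A directly by enumerating all triples (a,b,c) ∈ A³; |3A| = 31.
Step 5: Check 31 ≤ 162.0000? Yes ✓.

K = 18/6, Plünnecke-Ruzsa bound K³|A| ≈ 162.0000, |3A| = 31, inequality holds.


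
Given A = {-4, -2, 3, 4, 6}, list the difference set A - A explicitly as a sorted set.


A - A = {a - a' : a, a' ∈ A}.
Compute a - a' for each ordered pair (a, a'):
a = -4: -4--4=0, -4--2=-2, -4-3=-7, -4-4=-8, -4-6=-10
a = -2: -2--4=2, -2--2=0, -2-3=-5, -2-4=-6, -2-6=-8
a = 3: 3--4=7, 3--2=5, 3-3=0, 3-4=-1, 3-6=-3
a = 4: 4--4=8, 4--2=6, 4-3=1, 4-4=0, 4-6=-2
a = 6: 6--4=10, 6--2=8, 6-3=3, 6-4=2, 6-6=0
Collecting distinct values (and noting 0 appears from a-a):
A - A = {-10, -8, -7, -6, -5, -3, -2, -1, 0, 1, 2, 3, 5, 6, 7, 8, 10}
|A - A| = 17

A - A = {-10, -8, -7, -6, -5, -3, -2, -1, 0, 1, 2, 3, 5, 6, 7, 8, 10}


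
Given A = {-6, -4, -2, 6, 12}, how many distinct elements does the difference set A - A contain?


A - A = {a - a' : a, a' ∈ A}; |A| = 5.
Bounds: 2|A|-1 ≤ |A - A| ≤ |A|² - |A| + 1, i.e. 9 ≤ |A - A| ≤ 21.
Note: 0 ∈ A - A always (from a - a). The set is symmetric: if d ∈ A - A then -d ∈ A - A.
Enumerate nonzero differences d = a - a' with a > a' (then include -d):
Positive differences: {2, 4, 6, 8, 10, 12, 14, 16, 18}
Full difference set: {0} ∪ (positive diffs) ∪ (negative diffs).
|A - A| = 1 + 2·9 = 19 (matches direct enumeration: 19).

|A - A| = 19


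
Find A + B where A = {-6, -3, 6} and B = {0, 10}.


A + B = {a + b : a ∈ A, b ∈ B}.
Enumerate all |A|·|B| = 3·2 = 6 pairs (a, b) and collect distinct sums.
a = -6: -6+0=-6, -6+10=4
a = -3: -3+0=-3, -3+10=7
a = 6: 6+0=6, 6+10=16
Collecting distinct sums: A + B = {-6, -3, 4, 6, 7, 16}
|A + B| = 6

A + B = {-6, -3, 4, 6, 7, 16}


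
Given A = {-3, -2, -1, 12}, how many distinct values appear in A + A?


A + A = {a + a' : a, a' ∈ A}; |A| = 4.
General bounds: 2|A| - 1 ≤ |A + A| ≤ |A|(|A|+1)/2, i.e. 7 ≤ |A + A| ≤ 10.
Lower bound 2|A|-1 is attained iff A is an arithmetic progression.
Enumerate sums a + a' for a ≤ a' (symmetric, so this suffices):
a = -3: -3+-3=-6, -3+-2=-5, -3+-1=-4, -3+12=9
a = -2: -2+-2=-4, -2+-1=-3, -2+12=10
a = -1: -1+-1=-2, -1+12=11
a = 12: 12+12=24
Distinct sums: {-6, -5, -4, -3, -2, 9, 10, 11, 24}
|A + A| = 9

|A + A| = 9


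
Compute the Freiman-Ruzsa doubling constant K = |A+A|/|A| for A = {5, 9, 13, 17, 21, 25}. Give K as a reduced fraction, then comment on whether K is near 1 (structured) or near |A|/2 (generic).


|A| = 6.
Compute A + A by enumerating all 36 pairs.
A + A = {10, 14, 18, 22, 26, 30, 34, 38, 42, 46, 50}, so |A + A| = 11.
K = |A + A| / |A| = 11/6 (already in lowest terms) ≈ 1.8333.
Reference: AP of size 6 gives K = 11/6 ≈ 1.8333; a fully generic set of size 6 gives K ≈ 3.5000.

|A| = 6, |A + A| = 11, K = 11/6.


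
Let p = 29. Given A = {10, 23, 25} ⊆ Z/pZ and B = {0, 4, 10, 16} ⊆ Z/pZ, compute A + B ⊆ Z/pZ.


Work in Z/29Z: reduce every sum a + b modulo 29.
Enumerate all 12 pairs:
a = 10: 10+0=10, 10+4=14, 10+10=20, 10+16=26
a = 23: 23+0=23, 23+4=27, 23+10=4, 23+16=10
a = 25: 25+0=25, 25+4=0, 25+10=6, 25+16=12
Distinct residues collected: {0, 4, 6, 10, 12, 14, 20, 23, 25, 26, 27}
|A + B| = 11 (out of 29 total residues).

A + B = {0, 4, 6, 10, 12, 14, 20, 23, 25, 26, 27}


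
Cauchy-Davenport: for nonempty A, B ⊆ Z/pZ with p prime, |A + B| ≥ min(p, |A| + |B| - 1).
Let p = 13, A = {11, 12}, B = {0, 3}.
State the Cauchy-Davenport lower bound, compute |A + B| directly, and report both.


Cauchy-Davenport: |A + B| ≥ min(p, |A| + |B| - 1) for A, B nonempty in Z/pZ.
|A| = 2, |B| = 2, p = 13.
CD lower bound = min(13, 2 + 2 - 1) = min(13, 3) = 3.
Compute A + B mod 13 directly:
a = 11: 11+0=11, 11+3=1
a = 12: 12+0=12, 12+3=2
A + B = {1, 2, 11, 12}, so |A + B| = 4.
Verify: 4 ≥ 3? Yes ✓.

CD lower bound = 3, actual |A + B| = 4.


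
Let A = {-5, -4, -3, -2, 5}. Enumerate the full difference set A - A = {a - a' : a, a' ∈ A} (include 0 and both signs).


A - A = {a - a' : a, a' ∈ A}.
Compute a - a' for each ordered pair (a, a'):
a = -5: -5--5=0, -5--4=-1, -5--3=-2, -5--2=-3, -5-5=-10
a = -4: -4--5=1, -4--4=0, -4--3=-1, -4--2=-2, -4-5=-9
a = -3: -3--5=2, -3--4=1, -3--3=0, -3--2=-1, -3-5=-8
a = -2: -2--5=3, -2--4=2, -2--3=1, -2--2=0, -2-5=-7
a = 5: 5--5=10, 5--4=9, 5--3=8, 5--2=7, 5-5=0
Collecting distinct values (and noting 0 appears from a-a):
A - A = {-10, -9, -8, -7, -3, -2, -1, 0, 1, 2, 3, 7, 8, 9, 10}
|A - A| = 15

A - A = {-10, -9, -8, -7, -3, -2, -1, 0, 1, 2, 3, 7, 8, 9, 10}


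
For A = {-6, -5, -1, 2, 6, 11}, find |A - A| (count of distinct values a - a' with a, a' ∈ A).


A - A = {a - a' : a, a' ∈ A}; |A| = 6.
Bounds: 2|A|-1 ≤ |A - A| ≤ |A|² - |A| + 1, i.e. 11 ≤ |A - A| ≤ 31.
Note: 0 ∈ A - A always (from a - a). The set is symmetric: if d ∈ A - A then -d ∈ A - A.
Enumerate nonzero differences d = a - a' with a > a' (then include -d):
Positive differences: {1, 3, 4, 5, 7, 8, 9, 11, 12, 16, 17}
Full difference set: {0} ∪ (positive diffs) ∪ (negative diffs).
|A - A| = 1 + 2·11 = 23 (matches direct enumeration: 23).

|A - A| = 23


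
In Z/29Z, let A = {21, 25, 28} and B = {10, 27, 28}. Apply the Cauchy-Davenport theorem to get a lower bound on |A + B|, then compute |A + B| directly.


Cauchy-Davenport: |A + B| ≥ min(p, |A| + |B| - 1) for A, B nonempty in Z/pZ.
|A| = 3, |B| = 3, p = 29.
CD lower bound = min(29, 3 + 3 - 1) = min(29, 5) = 5.
Compute A + B mod 29 directly:
a = 21: 21+10=2, 21+27=19, 21+28=20
a = 25: 25+10=6, 25+27=23, 25+28=24
a = 28: 28+10=9, 28+27=26, 28+28=27
A + B = {2, 6, 9, 19, 20, 23, 24, 26, 27}, so |A + B| = 9.
Verify: 9 ≥ 5? Yes ✓.

CD lower bound = 5, actual |A + B| = 9.


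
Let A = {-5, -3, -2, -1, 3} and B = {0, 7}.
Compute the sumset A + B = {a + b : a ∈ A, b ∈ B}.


A + B = {a + b : a ∈ A, b ∈ B}.
Enumerate all |A|·|B| = 5·2 = 10 pairs (a, b) and collect distinct sums.
a = -5: -5+0=-5, -5+7=2
a = -3: -3+0=-3, -3+7=4
a = -2: -2+0=-2, -2+7=5
a = -1: -1+0=-1, -1+7=6
a = 3: 3+0=3, 3+7=10
Collecting distinct sums: A + B = {-5, -3, -2, -1, 2, 3, 4, 5, 6, 10}
|A + B| = 10

A + B = {-5, -3, -2, -1, 2, 3, 4, 5, 6, 10}


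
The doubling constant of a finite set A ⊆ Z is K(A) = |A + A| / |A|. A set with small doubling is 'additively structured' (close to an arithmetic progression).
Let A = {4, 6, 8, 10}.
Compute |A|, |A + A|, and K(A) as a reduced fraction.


|A| = 4.
Compute A + A by enumerating all 16 pairs.
A + A = {8, 10, 12, 14, 16, 18, 20}, so |A + A| = 7.
K = |A + A| / |A| = 7/4 (already in lowest terms) ≈ 1.7500.
Reference: AP of size 4 gives K = 7/4 ≈ 1.7500; a fully generic set of size 4 gives K ≈ 2.5000.

|A| = 4, |A + A| = 7, K = 7/4.


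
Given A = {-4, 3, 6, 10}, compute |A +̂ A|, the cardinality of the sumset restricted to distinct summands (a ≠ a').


Restricted sumset: A +̂ A = {a + a' : a ∈ A, a' ∈ A, a ≠ a'}.
Equivalently, take A + A and drop any sum 2a that is achievable ONLY as a + a for a ∈ A (i.e. sums representable only with equal summands).
Enumerate pairs (a, a') with a < a' (symmetric, so each unordered pair gives one sum; this covers all a ≠ a'):
  -4 + 3 = -1
  -4 + 6 = 2
  -4 + 10 = 6
  3 + 6 = 9
  3 + 10 = 13
  6 + 10 = 16
Collected distinct sums: {-1, 2, 6, 9, 13, 16}
|A +̂ A| = 6
(Reference bound: |A +̂ A| ≥ 2|A| - 3 for |A| ≥ 2, with |A| = 4 giving ≥ 5.)

|A +̂ A| = 6


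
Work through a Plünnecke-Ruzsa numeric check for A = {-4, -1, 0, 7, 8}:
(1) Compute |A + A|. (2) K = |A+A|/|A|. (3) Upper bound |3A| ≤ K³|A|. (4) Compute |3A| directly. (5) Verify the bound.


|A| = 5.
Step 1: Compute A + A by enumerating all 25 pairs.
A + A = {-8, -5, -4, -2, -1, 0, 3, 4, 6, 7, 8, 14, 15, 16}, so |A + A| = 14.
Step 2: Doubling constant K = |A + A|/|A| = 14/5 = 14/5 ≈ 2.8000.
Step 3: Plünnecke-Ruzsa gives |3A| ≤ K³·|A| = (2.8000)³ · 5 ≈ 109.7600.
Step 4: Compute 3A = A + A + A directly by enumerating all triples (a,b,c) ∈ A³; |3A| = 28.
Step 5: Check 28 ≤ 109.7600? Yes ✓.

K = 14/5, Plünnecke-Ruzsa bound K³|A| ≈ 109.7600, |3A| = 28, inequality holds.


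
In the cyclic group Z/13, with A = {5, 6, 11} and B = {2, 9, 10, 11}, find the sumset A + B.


Work in Z/13Z: reduce every sum a + b modulo 13.
Enumerate all 12 pairs:
a = 5: 5+2=7, 5+9=1, 5+10=2, 5+11=3
a = 6: 6+2=8, 6+9=2, 6+10=3, 6+11=4
a = 11: 11+2=0, 11+9=7, 11+10=8, 11+11=9
Distinct residues collected: {0, 1, 2, 3, 4, 7, 8, 9}
|A + B| = 8 (out of 13 total residues).

A + B = {0, 1, 2, 3, 4, 7, 8, 9}


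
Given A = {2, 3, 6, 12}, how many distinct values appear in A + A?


A + A = {a + a' : a, a' ∈ A}; |A| = 4.
General bounds: 2|A| - 1 ≤ |A + A| ≤ |A|(|A|+1)/2, i.e. 7 ≤ |A + A| ≤ 10.
Lower bound 2|A|-1 is attained iff A is an arithmetic progression.
Enumerate sums a + a' for a ≤ a' (symmetric, so this suffices):
a = 2: 2+2=4, 2+3=5, 2+6=8, 2+12=14
a = 3: 3+3=6, 3+6=9, 3+12=15
a = 6: 6+6=12, 6+12=18
a = 12: 12+12=24
Distinct sums: {4, 5, 6, 8, 9, 12, 14, 15, 18, 24}
|A + A| = 10

|A + A| = 10


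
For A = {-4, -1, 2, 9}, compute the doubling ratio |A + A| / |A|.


|A| = 4.
Compute A + A by enumerating all 16 pairs.
A + A = {-8, -5, -2, 1, 4, 5, 8, 11, 18}, so |A + A| = 9.
K = |A + A| / |A| = 9/4 (already in lowest terms) ≈ 2.2500.
Reference: AP of size 4 gives K = 7/4 ≈ 1.7500; a fully generic set of size 4 gives K ≈ 2.5000.

|A| = 4, |A + A| = 9, K = 9/4.


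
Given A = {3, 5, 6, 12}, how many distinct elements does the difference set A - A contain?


A - A = {a - a' : a, a' ∈ A}; |A| = 4.
Bounds: 2|A|-1 ≤ |A - A| ≤ |A|² - |A| + 1, i.e. 7 ≤ |A - A| ≤ 13.
Note: 0 ∈ A - A always (from a - a). The set is symmetric: if d ∈ A - A then -d ∈ A - A.
Enumerate nonzero differences d = a - a' with a > a' (then include -d):
Positive differences: {1, 2, 3, 6, 7, 9}
Full difference set: {0} ∪ (positive diffs) ∪ (negative diffs).
|A - A| = 1 + 2·6 = 13 (matches direct enumeration: 13).

|A - A| = 13


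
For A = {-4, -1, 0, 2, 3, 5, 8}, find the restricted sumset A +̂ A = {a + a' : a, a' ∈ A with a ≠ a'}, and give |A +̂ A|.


Restricted sumset: A +̂ A = {a + a' : a ∈ A, a' ∈ A, a ≠ a'}.
Equivalently, take A + A and drop any sum 2a that is achievable ONLY as a + a for a ∈ A (i.e. sums representable only with equal summands).
Enumerate pairs (a, a') with a < a' (symmetric, so each unordered pair gives one sum; this covers all a ≠ a'):
  -4 + -1 = -5
  -4 + 0 = -4
  -4 + 2 = -2
  -4 + 3 = -1
  -4 + 5 = 1
  -4 + 8 = 4
  -1 + 0 = -1
  -1 + 2 = 1
  -1 + 3 = 2
  -1 + 5 = 4
  -1 + 8 = 7
  0 + 2 = 2
  0 + 3 = 3
  0 + 5 = 5
  0 + 8 = 8
  2 + 3 = 5
  2 + 5 = 7
  2 + 8 = 10
  3 + 5 = 8
  3 + 8 = 11
  5 + 8 = 13
Collected distinct sums: {-5, -4, -2, -1, 1, 2, 3, 4, 5, 7, 8, 10, 11, 13}
|A +̂ A| = 14
(Reference bound: |A +̂ A| ≥ 2|A| - 3 for |A| ≥ 2, with |A| = 7 giving ≥ 11.)

|A +̂ A| = 14


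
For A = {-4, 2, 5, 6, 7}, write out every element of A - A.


A - A = {a - a' : a, a' ∈ A}.
Compute a - a' for each ordered pair (a, a'):
a = -4: -4--4=0, -4-2=-6, -4-5=-9, -4-6=-10, -4-7=-11
a = 2: 2--4=6, 2-2=0, 2-5=-3, 2-6=-4, 2-7=-5
a = 5: 5--4=9, 5-2=3, 5-5=0, 5-6=-1, 5-7=-2
a = 6: 6--4=10, 6-2=4, 6-5=1, 6-6=0, 6-7=-1
a = 7: 7--4=11, 7-2=5, 7-5=2, 7-6=1, 7-7=0
Collecting distinct values (and noting 0 appears from a-a):
A - A = {-11, -10, -9, -6, -5, -4, -3, -2, -1, 0, 1, 2, 3, 4, 5, 6, 9, 10, 11}
|A - A| = 19

A - A = {-11, -10, -9, -6, -5, -4, -3, -2, -1, 0, 1, 2, 3, 4, 5, 6, 9, 10, 11}


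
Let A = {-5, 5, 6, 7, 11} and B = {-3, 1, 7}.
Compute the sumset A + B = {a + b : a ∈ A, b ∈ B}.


A + B = {a + b : a ∈ A, b ∈ B}.
Enumerate all |A|·|B| = 5·3 = 15 pairs (a, b) and collect distinct sums.
a = -5: -5+-3=-8, -5+1=-4, -5+7=2
a = 5: 5+-3=2, 5+1=6, 5+7=12
a = 6: 6+-3=3, 6+1=7, 6+7=13
a = 7: 7+-3=4, 7+1=8, 7+7=14
a = 11: 11+-3=8, 11+1=12, 11+7=18
Collecting distinct sums: A + B = {-8, -4, 2, 3, 4, 6, 7, 8, 12, 13, 14, 18}
|A + B| = 12

A + B = {-8, -4, 2, 3, 4, 6, 7, 8, 12, 13, 14, 18}


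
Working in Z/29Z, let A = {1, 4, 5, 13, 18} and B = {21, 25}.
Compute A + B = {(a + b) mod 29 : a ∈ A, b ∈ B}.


Work in Z/29Z: reduce every sum a + b modulo 29.
Enumerate all 10 pairs:
a = 1: 1+21=22, 1+25=26
a = 4: 4+21=25, 4+25=0
a = 5: 5+21=26, 5+25=1
a = 13: 13+21=5, 13+25=9
a = 18: 18+21=10, 18+25=14
Distinct residues collected: {0, 1, 5, 9, 10, 14, 22, 25, 26}
|A + B| = 9 (out of 29 total residues).

A + B = {0, 1, 5, 9, 10, 14, 22, 25, 26}
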